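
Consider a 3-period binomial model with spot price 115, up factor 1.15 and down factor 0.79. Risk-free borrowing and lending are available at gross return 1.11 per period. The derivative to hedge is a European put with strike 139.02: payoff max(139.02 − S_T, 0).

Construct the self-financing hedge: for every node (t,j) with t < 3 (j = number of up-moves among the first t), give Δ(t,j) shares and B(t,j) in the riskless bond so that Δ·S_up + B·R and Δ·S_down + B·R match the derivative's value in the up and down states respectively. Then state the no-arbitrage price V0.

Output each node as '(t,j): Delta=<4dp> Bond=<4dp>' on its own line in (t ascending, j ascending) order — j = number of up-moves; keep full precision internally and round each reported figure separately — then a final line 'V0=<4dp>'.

The replicating-portfolio and risk-neutral prices coincide; use p* = (1.11−0.79)/(1.15−0.79) = 0.8889 for the latter.
Payoff layer (t=3): V(3,0)=82.3205, V(3,1)=56.4828, V(3,2)=18.8709, V(3,3)=0.0000
Node (2,0) S=71.7715: V=(p*·56.4828+(1−p*)·82.3205)/1.11=53.4717; Δ=(56.4828−82.3205)/(82.5372−56.6995)=-1.0000; B=V−Δ·S=125.2432
Node (2,1) S=104.4775: V=(p*·18.8709+(1−p*)·56.4828)/1.11=20.7657; Δ=(18.8709−56.4828)/(120.1491−82.5372)=-1.0000; B=V−Δ·S=125.2432
Node (2,2) S=152.0875: V=(p*·0.0000+(1−p*)·18.8709)/1.11=1.8890; Δ=(0.0000−18.8709)/(174.9006−120.1491)=-0.3447; B=V−Δ·S=54.3081
Node (1,0) S=90.8500: V=(p*·20.7657+(1−p*)·53.4717)/1.11=21.9818; Δ=(20.7657−53.4717)/(104.4775−71.7715)=-1.0000; B=V−Δ·S=112.8318
Node (1,1) S=132.2500: V=(p*·1.8890+(1−p*)·20.7657)/1.11=3.5913; Δ=(1.8890−20.7657)/(152.0875−104.4775)=-0.3965; B=V−Δ·S=56.0268
Node (0,0) S=115.0000: V=(p*·3.5913+(1−p*)·21.9818)/1.11=5.0763; Δ=(3.5913−21.9818)/(132.2500−90.8500)=-0.4442; B=V−Δ·S=56.1608
Root portfolio cost Δ·115+B reproduces V0=5.0763.

(0,0): Delta=-0.4442 Bond=56.1608
(1,0): Delta=-1.0000 Bond=112.8318
(1,1): Delta=-0.3965 Bond=56.0268
(2,0): Delta=-1.0000 Bond=125.2432
(2,1): Delta=-1.0000 Bond=125.2432
(2,2): Delta=-0.3447 Bond=54.3081
V0=5.0763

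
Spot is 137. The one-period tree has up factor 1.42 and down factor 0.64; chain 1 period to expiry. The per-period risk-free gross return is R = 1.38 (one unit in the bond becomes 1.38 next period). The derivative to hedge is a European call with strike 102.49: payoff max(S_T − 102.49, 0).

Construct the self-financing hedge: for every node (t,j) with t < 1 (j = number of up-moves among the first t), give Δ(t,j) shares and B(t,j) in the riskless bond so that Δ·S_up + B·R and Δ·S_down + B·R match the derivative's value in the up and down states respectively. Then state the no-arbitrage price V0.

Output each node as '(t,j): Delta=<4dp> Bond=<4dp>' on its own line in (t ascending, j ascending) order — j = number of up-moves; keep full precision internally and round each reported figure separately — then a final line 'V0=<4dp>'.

Under the risk-neutral measure, an up-move has probability p* = (R−d)/(u−d) = 0.9487 and values discount at R = 1.38.
At expiry t=1: V(1,0)=0.0000, V(1,1)=92.0500
Node (0,0) S=137.0000: V=(p*·92.0500+(1−p*)·0.0000)/1.38=63.2822; Δ=(92.0500−0.0000)/(194.5400−87.6800)=0.8614; B=V−Δ·S=-54.7306
Each (Δ,B) replicates both successor values, so the strategy is self-financing and V0 is arbitrage-free.

(0,0): Delta=0.8614 Bond=-54.7306
V0=63.2822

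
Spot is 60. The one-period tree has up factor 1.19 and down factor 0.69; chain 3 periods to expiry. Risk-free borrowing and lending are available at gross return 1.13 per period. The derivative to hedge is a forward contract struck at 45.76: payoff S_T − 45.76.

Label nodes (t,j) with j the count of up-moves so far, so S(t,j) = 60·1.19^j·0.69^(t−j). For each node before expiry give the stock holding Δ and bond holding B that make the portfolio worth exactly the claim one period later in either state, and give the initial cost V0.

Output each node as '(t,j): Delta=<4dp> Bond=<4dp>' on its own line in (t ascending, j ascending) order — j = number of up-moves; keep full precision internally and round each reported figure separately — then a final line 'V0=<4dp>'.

(0,0): Delta=1.0000 Bond=-31.7140
(1,0): Delta=1.0000 Bond=-35.8368
(1,1): Delta=1.0000 Bond=-35.8368
(2,0): Delta=1.0000 Bond=-40.4956
(2,1): Delta=1.0000 Bond=-40.4956
(2,2): Delta=1.0000 Bond=-40.4956
V0=28.2860

Since d<R<u, set p* = (R−d)/(u−d) = 0.8800; price each node as the discounted p*-expectation of its children.
Payoff layer (t=3): V(3,0)=-26.0495, V(3,1)=-11.7665, V(3,2)=12.8665, V(3,3)=55.3495
  t=2,j=0: stock 28.5660 → up 33.9935 (V=-11.7665), down 19.7105 (V=-26.0495). Price -11.9296; hedge Δ=1.0000, bond B=-40.4956.
  t=2,j=1: stock 49.2660 → up 58.6265 (V=12.8665), down 33.9935 (V=-11.7665). Price 8.7704; hedge Δ=1.0000, bond B=-40.4956.
  t=2,j=2: stock 84.9660 → up 101.1095 (V=55.3495), down 58.6265 (V=12.8665). Price 44.4704; hedge Δ=1.0000, bond B=-40.4956.
  t=1,j=0: stock 41.4000 → up 49.2660 (V=8.7704), down 28.5660 (V=-11.9296). Price 5.5632; hedge Δ=1.0000, bond B=-35.8368.
  t=1,j=1: stock 71.4000 → up 84.9660 (V=44.4704), down 49.2660 (V=8.7704). Price 35.5632; hedge Δ=1.0000, bond B=-35.8368.
  t=0,j=0: stock 60.0000 → up 71.4000 (V=35.5632), down 41.4000 (V=5.5632). Price 28.2860; hedge Δ=1.0000, bond B=-31.7140.
Root portfolio cost Δ·60+B reproduces V0=28.2860.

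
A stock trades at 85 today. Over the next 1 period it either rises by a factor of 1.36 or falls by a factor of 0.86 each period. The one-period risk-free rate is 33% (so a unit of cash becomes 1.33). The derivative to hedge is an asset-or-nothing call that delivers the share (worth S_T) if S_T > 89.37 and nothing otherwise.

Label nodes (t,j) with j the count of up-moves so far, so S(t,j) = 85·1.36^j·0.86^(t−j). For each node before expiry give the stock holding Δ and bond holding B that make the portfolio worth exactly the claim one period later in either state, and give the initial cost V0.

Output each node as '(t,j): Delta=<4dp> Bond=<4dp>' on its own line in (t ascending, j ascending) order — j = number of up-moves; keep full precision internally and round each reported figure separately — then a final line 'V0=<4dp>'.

(0,0): Delta=2.7200 Bond=-149.4977
V0=81.7023

The replicating-portfolio and risk-neutral prices coincide; use p* = (1.33−0.86)/(1.36−0.86) = 0.9400 for the latter.
Payoff layer (t=1): V(1,0)=0.0000, V(1,1)=115.6000
  t=0,j=0: stock 85.0000 → up 115.6000 (V=115.6000), down 73.1000 (V=0.0000). Price 81.7023; hedge Δ=2.7200, bond B=-149.4977.
Self-financing check: at every node Δ·S+B equals the discounted successor values.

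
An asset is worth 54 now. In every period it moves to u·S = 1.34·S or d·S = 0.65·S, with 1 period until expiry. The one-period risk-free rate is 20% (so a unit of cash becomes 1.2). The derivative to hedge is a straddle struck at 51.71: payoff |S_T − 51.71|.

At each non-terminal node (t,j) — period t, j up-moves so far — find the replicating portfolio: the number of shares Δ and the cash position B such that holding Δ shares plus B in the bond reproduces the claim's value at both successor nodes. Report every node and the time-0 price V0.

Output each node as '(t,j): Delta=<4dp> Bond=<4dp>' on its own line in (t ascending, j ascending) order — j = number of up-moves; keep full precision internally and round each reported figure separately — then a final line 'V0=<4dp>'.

(0,0): Delta=0.1084 Bond=10.6702
V0=16.5252

Under the risk-neutral measure, an up-move has probability p* = (R−d)/(u−d) = 0.7971 and values discount at R = 1.2.
Terminal values V(1,·): V(1,0)=16.6100, V(1,1)=20.6500
  t=0,j=0: stock 54.0000 → up 72.3600 (V=20.6500), down 35.1000 (V=16.6100). Price 16.5252; hedge Δ=0.1084, bond B=10.6702.
Root portfolio cost Δ·54+B reproduces V0=16.5252.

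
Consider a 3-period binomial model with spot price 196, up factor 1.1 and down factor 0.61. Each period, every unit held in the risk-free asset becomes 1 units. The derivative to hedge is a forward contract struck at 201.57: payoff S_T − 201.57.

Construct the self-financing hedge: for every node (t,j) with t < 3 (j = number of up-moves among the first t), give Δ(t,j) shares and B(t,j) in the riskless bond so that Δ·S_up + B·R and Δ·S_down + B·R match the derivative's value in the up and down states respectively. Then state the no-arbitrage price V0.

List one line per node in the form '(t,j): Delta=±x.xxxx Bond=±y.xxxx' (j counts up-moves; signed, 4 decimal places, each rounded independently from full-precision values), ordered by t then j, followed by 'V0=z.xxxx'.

(0,0): Delta=1.0000 Bond=-201.5700
(1,0): Delta=1.0000 Bond=-201.5700
(1,1): Delta=1.0000 Bond=-201.5700
(2,0): Delta=1.0000 Bond=-201.5700
(2,1): Delta=1.0000 Bond=-201.5700
(2,2): Delta=1.0000 Bond=-201.5700
V0=-5.5700

No-arbitrage ⇒ martingale measure with p* = (R−d)/(u−d) = 0.7959.
Terminal payoffs: V(3,0)=-157.0817, V(3,1)=-121.3452, V(3,2)=-56.9024, V(3,3)=59.3060
  t=2,j=0: stock 72.9316 → up 80.2248 (V=-121.3452), down 44.4883 (V=-157.0817). Price -128.6384; hedge Δ=1.0000, bond B=-201.5700.
  t=2,j=1: stock 131.5160 → up 144.6676 (V=-56.9024), down 80.2248 (V=-121.3452). Price -70.0540; hedge Δ=1.0000, bond B=-201.5700.
  t=2,j=2: stock 237.1600 → up 260.8760 (V=59.3060), down 144.6676 (V=-56.9024). Price 35.5900; hedge Δ=1.0000, bond B=-201.5700.
  t=1,j=0: stock 119.5600 → up 131.5160 (V=-70.0540), down 72.9316 (V=-128.6384). Price -82.0100; hedge Δ=1.0000, bond B=-201.5700.
  t=1,j=1: stock 215.6000 → up 237.1600 (V=35.5900), down 131.5160 (V=-70.0540). Price 14.0300; hedge Δ=1.0000, bond B=-201.5700.
  t=0,j=0: stock 196.0000 → up 215.6000 (V=14.0300), down 119.5600 (V=-82.0100). Price -5.5700; hedge Δ=1.0000, bond B=-201.5700.
Self-financing check: at every node Δ·S+B equals the discounted successor values.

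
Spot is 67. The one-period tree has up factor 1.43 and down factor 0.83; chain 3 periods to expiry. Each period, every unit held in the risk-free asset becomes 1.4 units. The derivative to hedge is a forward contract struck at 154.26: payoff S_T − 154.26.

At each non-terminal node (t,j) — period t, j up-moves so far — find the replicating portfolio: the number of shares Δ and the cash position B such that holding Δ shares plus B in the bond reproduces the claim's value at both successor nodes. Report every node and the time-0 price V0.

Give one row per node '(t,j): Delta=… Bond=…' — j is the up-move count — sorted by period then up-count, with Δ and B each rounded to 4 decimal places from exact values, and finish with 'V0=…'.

Under the risk-neutral measure, an up-move has probability p* = (R−d)/(u−d) = 0.9500 and values discount at R = 1.4.
At expiry t=3: V(3,0)=-115.9503, V(3,1)=-88.2565, V(3,2)=-40.5431, V(3,3)=41.6619
  t=2,j=0: stock 46.1563 → up 66.0035 (V=-88.2565), down 38.3097 (V=-115.9503). Price -64.0294; hedge Δ=1.0000, bond B=-110.1857.
  t=2,j=1: stock 79.5223 → up 113.7169 (V=-40.5431), down 66.0035 (V=-88.2565). Price -30.6634; hedge Δ=1.0000, bond B=-110.1857.
  t=2,j=2: stock 137.0083 → up 195.9219 (V=41.6619), down 113.7169 (V=-40.5431). Price 26.8226; hedge Δ=1.0000, bond B=-110.1857.
  t=1,j=0: stock 55.6100 → up 79.5223 (V=-30.6634), down 46.1563 (V=-64.0294). Price -23.0941; hedge Δ=1.0000, bond B=-78.7041.
  t=1,j=1: stock 95.8100 → up 137.0083 (V=26.8226), down 79.5223 (V=-30.6634). Price 17.1059; hedge Δ=1.0000, bond B=-78.7041.
  t=0,j=0: stock 67.0000 → up 95.8100 (V=17.1059), down 55.6100 (V=-23.0941). Price 10.7828; hedge Δ=1.0000, bond B=-56.2172.
Root portfolio cost Δ·67+B reproduces V0=10.7828.

(0,0): Delta=1.0000 Bond=-56.2172
(1,0): Delta=1.0000 Bond=-78.7041
(1,1): Delta=1.0000 Bond=-78.7041
(2,0): Delta=1.0000 Bond=-110.1857
(2,1): Delta=1.0000 Bond=-110.1857
(2,2): Delta=1.0000 Bond=-110.1857
V0=10.7828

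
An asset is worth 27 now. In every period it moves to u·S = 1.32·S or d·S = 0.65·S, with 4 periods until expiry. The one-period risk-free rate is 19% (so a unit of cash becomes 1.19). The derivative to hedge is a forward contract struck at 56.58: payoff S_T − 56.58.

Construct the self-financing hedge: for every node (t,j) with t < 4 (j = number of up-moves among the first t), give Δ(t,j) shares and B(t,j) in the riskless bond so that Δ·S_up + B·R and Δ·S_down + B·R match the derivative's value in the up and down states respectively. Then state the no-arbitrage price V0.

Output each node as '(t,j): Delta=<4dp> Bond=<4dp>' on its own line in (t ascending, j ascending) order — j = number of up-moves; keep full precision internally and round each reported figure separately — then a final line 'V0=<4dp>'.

Under the risk-neutral measure, an up-move has probability p* = (R−d)/(u−d) = 0.8060 and values discount at R = 1.19.
Terminal values V(4,·): V(4,0)=-51.7603, V(4,1)=-46.7924, V(4,2)=-36.7036, V(4,3)=-16.2156, V(4,4)=25.3909
Node (3,0) S=7.4149: V=(p*·-46.7924+(1−p*)·-51.7603)/1.19=-40.1313; Δ=(-46.7924−-51.7603)/(9.7876−4.8197)=1.0000; B=V−Δ·S=-47.5462
Node (3,1) S=15.0579: V=(p*·-36.7036+(1−p*)·-46.7924)/1.19=-32.4883; Δ=(-36.7036−-46.7924)/(19.8764−9.7876)=1.0000; B=V−Δ·S=-47.5462
Node (3,2) S=30.5791: V=(p*·-16.2156+(1−p*)·-36.7036)/1.19=-16.9671; Δ=(-16.2156−-36.7036)/(40.3644−19.8764)=1.0000; B=V−Δ·S=-47.5462
Node (3,3) S=62.0991: V=(p*·25.3909+(1−p*)·-16.2156)/1.19=14.5529; Δ=(25.3909−-16.2156)/(81.9709−40.3644)=1.0000; B=V−Δ·S=-47.5462
Node (2,0) S=11.4075: V=(p*·-32.4883+(1−p*)·-40.1313)/1.19=-28.5473; Δ=(-32.4883−-40.1313)/(15.0579−7.4149)=1.0000; B=V−Δ·S=-39.9548
Node (2,1) S=23.1660: V=(p*·-16.9671+(1−p*)·-32.4883)/1.19=-16.7888; Δ=(-16.9671−-32.4883)/(30.5791−15.0579)=1.0000; B=V−Δ·S=-39.9548
Node (2,2) S=47.0448: V=(p*·14.5529+(1−p*)·-16.9671)/1.19=7.0900; Δ=(14.5529−-16.9671)/(62.0991−30.5791)=1.0000; B=V−Δ·S=-39.9548
Node (1,0) S=17.5500: V=(p*·-16.7888+(1−p*)·-28.5473)/1.19=-16.0255; Δ=(-16.7888−-28.5473)/(23.1660−11.4075)=1.0000; B=V−Δ·S=-33.5755
Node (1,1) S=35.6400: V=(p*·7.0900+(1−p*)·-16.7888)/1.19=2.0645; Δ=(7.0900−-16.7888)/(47.0448−23.1660)=1.0000; B=V−Δ·S=-33.5755
Node (0,0) S=27.0000: V=(p*·2.0645+(1−p*)·-16.0255)/1.19=-1.2147; Δ=(2.0645−-16.0255)/(35.6400−17.5500)=1.0000; B=V−Δ·S=-28.2147
Self-financing check: at every node Δ·S+B equals the discounted successor values.

(0,0): Delta=1.0000 Bond=-28.2147
(1,0): Delta=1.0000 Bond=-33.5755
(1,1): Delta=1.0000 Bond=-33.5755
(2,0): Delta=1.0000 Bond=-39.9548
(2,1): Delta=1.0000 Bond=-39.9548
(2,2): Delta=1.0000 Bond=-39.9548
(3,0): Delta=1.0000 Bond=-47.5462
(3,1): Delta=1.0000 Bond=-47.5462
(3,2): Delta=1.0000 Bond=-47.5462
(3,3): Delta=1.0000 Bond=-47.5462
V0=-1.2147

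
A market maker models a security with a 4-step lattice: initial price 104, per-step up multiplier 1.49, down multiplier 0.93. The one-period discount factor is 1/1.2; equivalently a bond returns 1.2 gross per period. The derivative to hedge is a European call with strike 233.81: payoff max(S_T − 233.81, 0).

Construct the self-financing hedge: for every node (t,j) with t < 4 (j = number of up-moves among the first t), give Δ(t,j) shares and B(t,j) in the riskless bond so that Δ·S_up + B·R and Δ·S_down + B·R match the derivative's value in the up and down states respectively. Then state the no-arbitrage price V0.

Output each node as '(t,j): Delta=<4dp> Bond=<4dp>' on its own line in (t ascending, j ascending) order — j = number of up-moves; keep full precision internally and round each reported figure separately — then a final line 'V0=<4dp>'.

(0,0): Delta=0.5237 Bond=-37.5509
(1,0): Delta=0.2567 Bond=-19.2434
(1,1): Delta=0.7026 Bond=-72.7913
(2,0): Delta=0.0000 Bond=0.0000
(2,1): Delta=0.4288 Bond=-47.8946
(2,2): Delta=0.8861 Bond=-129.7270
(3,0): Delta=0.0000 Bond=0.0000
(3,1): Delta=0.0000 Bond=0.0000
(3,2): Delta=0.7163 Bond=-119.2044
(3,3): Delta=1.0000 Bond=-194.8417
V0=16.9092

Under the risk-neutral measure, an up-move has probability p* = (R−d)/(u−d) = 0.4821 and values discount at R = 1.2.
Payoff layer (t=4): V(4,0)=0.0000, V(4,1)=0.0000, V(4,2)=0.0000, V(4,3)=86.1348, V(4,4)=278.7898
Node (3,0) S=83.6531: V=(p*·0.0000+(1−p*)·0.0000)/1.2=0.0000; Δ=(0.0000−0.0000)/(124.6432−77.7974)=0.0000; B=V−Δ·S=0.0000
Node (3,1) S=134.0249: V=(p*·0.0000+(1−p*)·0.0000)/1.2=0.0000; Δ=(0.0000−0.0000)/(199.6971−124.6432)=0.0000; B=V−Δ·S=0.0000
Node (3,2) S=214.7281: V=(p*·86.1348+(1−p*)·0.0000)/1.2=34.6077; Δ=(86.1348−0.0000)/(319.9448−199.6971)=0.7163; B=V−Δ·S=-119.2044
Node (3,3) S=344.0267: V=(p*·278.7898+(1−p*)·86.1348)/1.2=149.1850; Δ=(278.7898−86.1348)/(512.5998−319.9448)=1.0000; B=V−Δ·S=-194.8417
Node (2,0) S=89.9496: V=(p*·0.0000+(1−p*)·0.0000)/1.2=0.0000; Δ=(0.0000−0.0000)/(134.0249−83.6531)=0.0000; B=V−Δ·S=0.0000
Node (2,1) S=144.1128: V=(p*·34.6077+(1−p*)·0.0000)/1.2=13.9049; Δ=(34.6077−0.0000)/(214.7281−134.0249)=0.4288; B=V−Δ·S=-47.8946
Node (2,2) S=230.8904: V=(p*·149.1850+(1−p*)·34.6077)/1.2=74.8753; Δ=(149.1850−34.6077)/(344.0267−214.7281)=0.8861; B=V−Δ·S=-129.7270
Node (1,0) S=96.7200: V=(p*·13.9049+(1−p*)·0.0000)/1.2=5.5868; Δ=(13.9049−0.0000)/(144.1128−89.9496)=0.2567; B=V−Δ·S=-19.2434
Node (1,1) S=154.9600: V=(p*·74.8753+(1−p*)·13.9049)/1.2=36.0845; Δ=(74.8753−13.9049)/(230.8904−144.1128)=0.7026; B=V−Δ·S=-72.7913
Node (0,0) S=104.0000: V=(p*·36.0845+(1−p*)·5.5868)/1.2=16.9092; Δ=(36.0845−5.5868)/(154.9600−96.7200)=0.5237; B=V−Δ·S=-37.5509
Each (Δ,B) replicates both successor values, so the strategy is self-financing and V0 is arbitrage-free.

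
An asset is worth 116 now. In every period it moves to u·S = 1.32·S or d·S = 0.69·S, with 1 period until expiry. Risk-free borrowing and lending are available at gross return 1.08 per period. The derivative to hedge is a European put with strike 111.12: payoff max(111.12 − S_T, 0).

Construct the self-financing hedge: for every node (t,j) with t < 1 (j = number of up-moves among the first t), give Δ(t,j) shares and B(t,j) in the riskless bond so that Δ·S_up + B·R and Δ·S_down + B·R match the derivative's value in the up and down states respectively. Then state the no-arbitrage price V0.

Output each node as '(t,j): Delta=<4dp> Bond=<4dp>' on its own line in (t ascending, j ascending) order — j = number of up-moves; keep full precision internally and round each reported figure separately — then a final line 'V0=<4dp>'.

(0,0): Delta=-0.4253 Bond=60.2963
V0=10.9630

No-arbitrage ⇒ martingale measure with p* = (R−d)/(u−d) = 0.6190.
At expiry t=1: V(1,0)=31.0800, V(1,1)=0.0000
(0,0): S=116.0000. Δ = (V_up−V_dn)/(S_up−S_dn) = (0.0000−31.0800)/(153.1200−80.0400) = -0.4253. V = [p*·0.0000 + (1−p*)·31.0800]/1.08 = 10.9630. B = V − Δ·S = 60.2963.
Each (Δ,B) replicates both successor values, so the strategy is self-financing and V0 is arbitrage-free.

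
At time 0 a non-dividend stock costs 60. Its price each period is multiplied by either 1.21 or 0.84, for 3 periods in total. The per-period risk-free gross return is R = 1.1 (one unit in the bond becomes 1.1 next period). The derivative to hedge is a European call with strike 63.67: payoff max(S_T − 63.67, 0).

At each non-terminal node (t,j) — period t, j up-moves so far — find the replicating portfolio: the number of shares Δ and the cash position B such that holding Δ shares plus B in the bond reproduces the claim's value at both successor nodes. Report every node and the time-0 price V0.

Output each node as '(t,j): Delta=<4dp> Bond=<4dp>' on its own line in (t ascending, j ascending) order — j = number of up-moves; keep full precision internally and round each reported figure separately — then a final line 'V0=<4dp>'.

(0,0): Delta=0.7549 Bond=-30.8338
(1,0): Delta=0.3467 Bond=-13.3436
(1,1): Delta=0.8748 Bond=-42.6215
(2,0): Delta=0.0000 Bond=0.0000
(2,1): Delta=0.4485 Bond=-20.8878
(2,2): Delta=1.0000 Bond=-57.8818
V0=14.4607

Under the risk-neutral measure, an up-move has probability p* = (R−d)/(u−d) = 0.7027 and values discount at R = 1.1.
Payoff layer (t=3): V(3,0)=0.0000, V(3,1)=0.0000, V(3,2)=10.1206, V(3,3)=42.6237
(2,0): S=42.3360. Δ = (V_up−V_dn)/(S_up−S_dn) = (0.0000−0.0000)/(51.2266−35.5622) = 0.0000. V = [p*·0.0000 + (1−p*)·0.0000]/1.1 = 0.0000. B = V − Δ·S = 0.0000.
(2,1): S=60.9840. Δ = (V_up−V_dn)/(S_up−S_dn) = (10.1206−0.0000)/(73.7906−51.2266) = 0.4485. V = [p*·10.1206 + (1−p*)·0.0000]/1.1 = 6.4653. B = V − Δ·S = -20.8878.
(2,2): S=87.8460. Δ = (V_up−V_dn)/(S_up−S_dn) = (42.6237−10.1206)/(106.2937−73.7906) = 1.0000. V = [p*·42.6237 + (1−p*)·10.1206]/1.1 = 29.9642. B = V − Δ·S = -57.8818.
(1,0): S=50.4000. Δ = (V_up−V_dn)/(S_up−S_dn) = (6.4653−0.0000)/(60.9840−42.3360) = 0.3467. V = [p*·6.4653 + (1−p*)·0.0000]/1.1 = 4.1302. B = V − Δ·S = -13.3436.
(1,1): S=72.6000. Δ = (V_up−V_dn)/(S_up−S_dn) = (29.9642−6.4653)/(87.8460−60.9840) = 0.8748. V = [p*·29.9642 + (1−p*)·6.4653]/1.1 = 20.8891. B = V − Δ·S = -42.6215.
(0,0): S=60.0000. Δ = (V_up−V_dn)/(S_up−S_dn) = (20.8891−4.1302)/(72.6000−50.4000) = 0.7549. V = [p*·20.8891 + (1−p*)·4.1302]/1.1 = 14.4607. B = V − Δ·S = -30.8338.
The time-0 hedge costs 14.4607, which is the no-arbitrage price.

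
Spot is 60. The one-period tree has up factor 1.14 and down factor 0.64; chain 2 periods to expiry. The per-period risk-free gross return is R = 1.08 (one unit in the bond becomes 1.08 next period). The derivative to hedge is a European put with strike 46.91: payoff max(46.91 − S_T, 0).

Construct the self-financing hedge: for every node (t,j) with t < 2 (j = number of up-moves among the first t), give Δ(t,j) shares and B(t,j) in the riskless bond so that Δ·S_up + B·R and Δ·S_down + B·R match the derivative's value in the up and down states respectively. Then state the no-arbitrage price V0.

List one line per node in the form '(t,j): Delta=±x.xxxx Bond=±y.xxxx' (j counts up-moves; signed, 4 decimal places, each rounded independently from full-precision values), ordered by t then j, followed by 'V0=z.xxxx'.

(0,0): Delta=-0.1562 Bond=10.2171
(1,0): Delta=-1.0000 Bond=43.4352
(1,1): Delta=-0.0916 Bond=6.6162
V0=0.8432

Risk-neutral probability p* = (R−d)/(u−d) = (1.08−0.64)/(1.14−0.64) = 0.8800.
At expiry t=2: V(2,0)=22.3340, V(2,1)=3.1340, V(2,2)=0.0000
Node (1,0) S=38.4000: V=(p*·3.1340+(1−p*)·22.3340)/1.08=5.0352; Δ=(3.1340−22.3340)/(43.7760−24.5760)=-1.0000; B=V−Δ·S=43.4352
Node (1,1) S=68.4000: V=(p*·0.0000+(1−p*)·3.1340)/1.08=0.3482; Δ=(0.0000−3.1340)/(77.9760−43.7760)=-0.0916; B=V−Δ·S=6.6162
Node (0,0) S=60.0000: V=(p*·0.3482+(1−p*)·5.0352)/1.08=0.8432; Δ=(0.3482−5.0352)/(68.4000−38.4000)=-0.1562; B=V−Δ·S=10.2171
Each (Δ,B) replicates both successor values, so the strategy is self-financing and V0 is arbitrage-free.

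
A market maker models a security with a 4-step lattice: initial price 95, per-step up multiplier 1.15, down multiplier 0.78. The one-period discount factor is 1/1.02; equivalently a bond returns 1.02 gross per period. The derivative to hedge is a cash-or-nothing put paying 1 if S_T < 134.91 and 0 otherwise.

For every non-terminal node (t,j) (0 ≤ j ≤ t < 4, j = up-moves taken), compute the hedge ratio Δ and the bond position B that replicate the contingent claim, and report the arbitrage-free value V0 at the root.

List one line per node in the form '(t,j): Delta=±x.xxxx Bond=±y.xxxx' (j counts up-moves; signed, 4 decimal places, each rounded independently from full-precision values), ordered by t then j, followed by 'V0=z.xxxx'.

(0,0): Delta=-0.0073 Bond=1.4554
(1,0): Delta=0.0000 Bond=0.9423
(1,1): Delta=-0.0100 Bond=1.7781
(2,0): Delta=0.0000 Bond=0.9612
(2,1): Delta=0.0000 Bond=0.9612
(2,2): Delta=-0.0137 Bond=2.2755
(3,0): Delta=0.0000 Bond=0.9804
(3,1): Delta=0.0000 Bond=0.9804
(3,2): Delta=0.0000 Bond=0.9804
(3,3): Delta=-0.0187 Bond=3.0472
V0=0.7603

The replicating-portfolio and risk-neutral prices coincide; use p* = (1.02−0.78)/(1.15−0.78) = 0.6486 for the latter.
Payoff layer (t=4): V(4,0)=1.0000, V(4,1)=1.0000, V(4,2)=1.0000, V(4,3)=1.0000, V(4,4)=0.0000
Node (3,0) S=45.0824: V=(p*·1.0000+(1−p*)·1.0000)/1.02=0.9804; Δ=(1.0000−1.0000)/(51.8448−35.1643)=0.0000; B=V−Δ·S=0.9804
Node (3,1) S=66.4677: V=(p*·1.0000+(1−p*)·1.0000)/1.02=0.9804; Δ=(1.0000−1.0000)/(76.4379−51.8448)=0.0000; B=V−Δ·S=0.9804
Node (3,2) S=97.9972: V=(p*·1.0000+(1−p*)·1.0000)/1.02=0.9804; Δ=(1.0000−1.0000)/(112.6968−76.4379)=0.0000; B=V−Δ·S=0.9804
Node (3,3) S=144.4831: V=(p*·0.0000+(1−p*)·1.0000)/1.02=0.3445; Δ=(0.0000−1.0000)/(166.1556−112.6968)=-0.0187; B=V−Δ·S=3.0472
Node (2,0) S=57.7980: V=(p*·0.9804+(1−p*)·0.9804)/1.02=0.9612; Δ=(0.9804−0.9804)/(66.4677−45.0824)=0.0000; B=V−Δ·S=0.9612
Node (2,1) S=85.2150: V=(p*·0.9804+(1−p*)·0.9804)/1.02=0.9612; Δ=(0.9804−0.9804)/(97.9972−66.4677)=0.0000; B=V−Δ·S=0.9612
Node (2,2) S=125.6375: V=(p*·0.3445+(1−p*)·0.9804)/1.02=0.5568; Δ=(0.3445−0.9804)/(144.4831−97.9972)=-0.0137; B=V−Δ·S=2.2755
Node (1,0) S=74.1000: V=(p*·0.9612+(1−p*)·0.9612)/1.02=0.9423; Δ=(0.9612−0.9612)/(85.2150−57.7980)=0.0000; B=V−Δ·S=0.9423
Node (1,1) S=109.2500: V=(p*·0.5568+(1−p*)·0.9612)/1.02=0.6851; Δ=(0.5568−0.9612)/(125.6375−85.2150)=-0.0100; B=V−Δ·S=1.7781
Node (0,0) S=95.0000: V=(p*·0.6851+(1−p*)·0.9423)/1.02=0.7603; Δ=(0.6851−0.9423)/(109.2500−74.1000)=-0.0073; B=V−Δ·S=1.4554
The time-0 hedge costs 0.7603, which is the no-arbitrage price.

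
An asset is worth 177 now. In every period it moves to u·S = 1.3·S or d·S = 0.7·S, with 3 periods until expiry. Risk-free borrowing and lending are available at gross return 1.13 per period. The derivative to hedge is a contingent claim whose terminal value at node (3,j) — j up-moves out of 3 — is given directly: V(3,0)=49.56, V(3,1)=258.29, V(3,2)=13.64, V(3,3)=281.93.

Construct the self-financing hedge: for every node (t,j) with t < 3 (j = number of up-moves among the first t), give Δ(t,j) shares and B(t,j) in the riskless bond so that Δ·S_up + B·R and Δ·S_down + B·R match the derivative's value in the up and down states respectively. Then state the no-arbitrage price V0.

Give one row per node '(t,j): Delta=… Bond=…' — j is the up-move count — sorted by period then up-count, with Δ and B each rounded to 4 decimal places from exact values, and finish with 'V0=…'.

Risk-neutral probability p* = (R−d)/(u−d) = (1.13−0.7)/(1.3−0.7) = 0.7167.
Terminal values V(3,·): V(3,0)=49.5600, V(3,1)=258.2900, V(3,2)=13.6400, V(3,3)=281.9300
(2,0): S=86.7300. Δ = (V_up−V_dn)/(S_up−S_dn) = (258.2900−49.5600)/(112.7490−60.7110) = 4.0111. V = [p*·258.2900 + (1−p*)·49.5600]/1.13 = 176.2388. B = V − Δ·S = -171.6445.
(2,1): S=161.0700. Δ = (V_up−V_dn)/(S_up−S_dn) = (13.6400−258.2900)/(209.3910−112.7490) = -2.5315. V = [p*·13.6400 + (1−p*)·258.2900]/1.13 = 73.4137. B = V − Δ·S = 481.1637.
(2,2): S=299.1300. Δ = (V_up−V_dn)/(S_up−S_dn) = (281.9300−13.6400)/(388.8690−209.3910) = 1.4948. V = [p*·281.9300 + (1−p*)·13.6400]/1.13 = 182.2252. B = V − Δ·S = -264.9248.
(1,0): S=123.9000. Δ = (V_up−V_dn)/(S_up−S_dn) = (73.4137−176.2388)/(161.0700−86.7300) = -1.3832. V = [p*·73.4137 + (1−p*)·176.2388]/1.13 = 90.7500. B = V − Δ·S = 262.1251.
(1,1): S=230.1000. Δ = (V_up−V_dn)/(S_up−S_dn) = (182.2252−73.4137)/(299.1300−161.0700) = 0.7881. V = [p*·182.2252 + (1−p*)·73.4137]/1.13 = 133.9781. B = V − Δ·S = -47.3744.
(0,0): S=177.0000. Δ = (V_up−V_dn)/(S_up−S_dn) = (133.9781−90.7500)/(230.1000−123.9000) = 0.4070. V = [p*·133.9781 + (1−p*)·90.7500]/1.13 = 107.7258. B = V − Δ·S = 35.6789.
Self-financing check: at every node Δ·S+B equals the discounted successor values.

(0,0): Delta=0.4070 Bond=35.6789
(1,0): Delta=-1.3832 Bond=262.1251
(1,1): Delta=0.7881 Bond=-47.3744
(2,0): Delta=4.0111 Bond=-171.6445
(2,1): Delta=-2.5315 Bond=481.1637
(2,2): Delta=1.4948 Bond=-264.9248
V0=107.7258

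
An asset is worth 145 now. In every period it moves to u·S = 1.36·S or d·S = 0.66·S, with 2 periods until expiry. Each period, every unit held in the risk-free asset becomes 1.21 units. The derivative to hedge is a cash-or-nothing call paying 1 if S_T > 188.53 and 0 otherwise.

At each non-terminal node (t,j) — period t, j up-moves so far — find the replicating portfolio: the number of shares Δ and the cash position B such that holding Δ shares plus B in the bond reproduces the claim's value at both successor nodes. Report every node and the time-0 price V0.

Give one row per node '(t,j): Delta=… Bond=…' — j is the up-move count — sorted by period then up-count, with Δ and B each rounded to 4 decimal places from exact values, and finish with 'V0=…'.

(0,0): Delta=0.0064 Bond=-0.5060
(1,0): Delta=0.0000 Bond=0.0000
(1,1): Delta=0.0072 Bond=-0.7792
V0=0.4217

Since d<R<u, set p* = (R−d)/(u−d) = 0.7857; price each node as the discounted p*-expectation of its children.
At expiry t=2: V(2,0)=0.0000, V(2,1)=0.0000, V(2,2)=1.0000
Node (1,0) S=95.7000: V=(p*·0.0000+(1−p*)·0.0000)/1.21=0.0000; Δ=(0.0000−0.0000)/(130.1520−63.1620)=0.0000; B=V−Δ·S=0.0000
Node (1,1) S=197.2000: V=(p*·1.0000+(1−p*)·0.0000)/1.21=0.6494; Δ=(1.0000−0.0000)/(268.1920−130.1520)=0.0072; B=V−Δ·S=-0.7792
Node (0,0) S=145.0000: V=(p*·0.6494+(1−p*)·0.0000)/1.21=0.4217; Δ=(0.6494−0.0000)/(197.2000−95.7000)=0.0064; B=V−Δ·S=-0.5060
Root portfolio cost Δ·145+B reproduces V0=0.4217.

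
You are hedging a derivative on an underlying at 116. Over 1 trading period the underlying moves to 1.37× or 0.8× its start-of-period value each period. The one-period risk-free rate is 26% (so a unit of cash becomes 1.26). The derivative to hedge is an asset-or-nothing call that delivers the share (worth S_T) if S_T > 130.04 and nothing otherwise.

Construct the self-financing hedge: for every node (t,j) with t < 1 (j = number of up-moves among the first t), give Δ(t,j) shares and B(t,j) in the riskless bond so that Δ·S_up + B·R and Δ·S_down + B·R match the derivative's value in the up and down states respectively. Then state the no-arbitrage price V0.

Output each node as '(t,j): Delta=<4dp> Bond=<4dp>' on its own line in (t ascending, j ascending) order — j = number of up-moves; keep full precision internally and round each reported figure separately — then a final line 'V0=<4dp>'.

Risk-neutral probability p* = (R−d)/(u−d) = (1.26−0.8)/(1.37−0.8) = 0.8070.
Payoff layer (t=1): V(1,0)=0.0000, V(1,1)=158.9200
  t=0,j=0: stock 116.0000 → up 158.9200 (V=158.9200), down 92.8000 (V=0.0000). Price 101.7867; hedge Δ=2.4035, bond B=-177.0203.
The time-0 hedge costs 101.7867, which is the no-arbitrage price.

(0,0): Delta=2.4035 Bond=-177.0203
V0=101.7867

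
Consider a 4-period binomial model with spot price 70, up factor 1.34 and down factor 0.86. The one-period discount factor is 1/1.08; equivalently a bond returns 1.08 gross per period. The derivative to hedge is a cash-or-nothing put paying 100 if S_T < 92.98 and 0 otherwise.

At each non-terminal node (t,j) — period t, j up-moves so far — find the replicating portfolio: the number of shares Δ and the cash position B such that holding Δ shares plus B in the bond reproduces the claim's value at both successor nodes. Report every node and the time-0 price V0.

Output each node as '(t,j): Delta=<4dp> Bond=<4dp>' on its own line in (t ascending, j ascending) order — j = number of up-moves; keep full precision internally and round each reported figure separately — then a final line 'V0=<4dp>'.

(0,0): Delta=-0.8065 Bond=111.3810
(1,0): Delta=-0.6233 Bond=109.2610
(1,1): Delta=-0.9455 Bond=133.3275
(2,0): Delta=0.0000 Bond=85.7339
(2,1): Delta=-1.0960 Bond=156.1369
(2,2): Delta=-0.8313 Bond=129.6427
(3,0): Delta=0.0000 Bond=92.5926
(3,1): Delta=0.0000 Bond=92.5926
(3,2): Delta=-1.9273 Bond=258.4877
(3,3): Delta=0.0000 Bond=0.0000
V0=54.9259

The replicating-portfolio and risk-neutral prices coincide; use p* = (1.08−0.86)/(1.34−0.86) = 0.4583 for the latter.
Terminal payoffs: V(4,0)=100.0000, V(4,1)=100.0000, V(4,2)=100.0000, V(4,3)=0.0000, V(4,4)=0.0000
  t=3,j=0: stock 44.5239 → up 59.6621 (V=100.0000), down 38.2906 (V=100.0000). Price 92.5926; hedge Δ=0.0000, bond B=92.5926.
  t=3,j=1: stock 69.3745 → up 92.9618 (V=100.0000), down 59.6621 (V=100.0000). Price 92.5926; hedge Δ=0.0000, bond B=92.5926.
  t=3,j=2: stock 108.0951 → up 144.8475 (V=0.0000), down 92.9618 (V=100.0000). Price 50.1543; hedge Δ=-1.9273, bond B=258.4877.
  t=3,j=3: stock 168.4273 → up 225.6926 (V=0.0000), down 144.8475 (V=0.0000). Price 0.0000; hedge Δ=0.0000, bond B=0.0000.
  t=2,j=0: stock 51.7720 → up 69.3745 (V=92.5926), down 44.5239 (V=92.5926). Price 85.7339; hedge Δ=0.0000, bond B=85.7339.
  t=2,j=1: stock 80.6680 → up 108.0951 (V=50.1543), down 69.3745 (V=92.5926). Price 67.7238; hedge Δ=-1.0960, bond B=156.1369.
  t=2,j=2: stock 125.6920 → up 168.4273 (V=0.0000), down 108.0951 (V=50.1543). Price 25.1546; hedge Δ=-0.8313, bond B=129.6427.
  t=1,j=0: stock 60.2000 → up 80.6680 (V=67.7238), down 51.7720 (V=85.7339). Price 71.7401; hedge Δ=-0.6233, bond B=109.2610.
  t=1,j=1: stock 93.8000 → up 125.6920 (V=25.1546), down 80.6680 (V=67.7238). Price 44.6416; hedge Δ=-0.9455, bond B=133.3275.
  t=0,j=0: stock 70.0000 → up 93.8000 (V=44.6416), down 60.2000 (V=71.7401). Price 54.9259; hedge Δ=-0.8065, bond B=111.3810.
Each (Δ,B) replicates both successor values, so the strategy is self-financing and V0 is arbitrage-free.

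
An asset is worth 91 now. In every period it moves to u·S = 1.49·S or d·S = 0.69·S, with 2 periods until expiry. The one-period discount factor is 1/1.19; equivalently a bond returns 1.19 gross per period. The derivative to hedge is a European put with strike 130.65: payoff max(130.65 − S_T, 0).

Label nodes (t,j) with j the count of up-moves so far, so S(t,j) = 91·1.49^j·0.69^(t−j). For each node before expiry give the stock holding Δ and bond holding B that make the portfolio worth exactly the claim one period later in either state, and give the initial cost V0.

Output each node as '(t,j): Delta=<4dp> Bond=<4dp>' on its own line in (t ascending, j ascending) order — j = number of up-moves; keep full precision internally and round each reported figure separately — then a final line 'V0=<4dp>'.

No-arbitrage ⇒ martingale measure with p* = (R−d)/(u−d) = 0.6250.
Terminal payoffs: V(2,0)=87.3249, V(2,1)=37.0929, V(2,2)=0.0000
(1,0): S=62.7900. Δ = (V_up−V_dn)/(S_up−S_dn) = (37.0929−87.3249)/(93.5571−43.3251) = -1.0000. V = [p*·37.0929 + (1−p*)·87.3249]/1.19 = 46.9999. B = V − Δ·S = 109.7899.
(1,1): S=135.5900. Δ = (V_up−V_dn)/(S_up−S_dn) = (0.0000−37.0929)/(202.0291−93.5571) = -0.3420. V = [p*·0.0000 + (1−p*)·37.0929]/1.19 = 11.6889. B = V − Δ·S = 58.0551.
(0,0): S=91.0000. Δ = (V_up−V_dn)/(S_up−S_dn) = (11.6889−46.9999)/(135.5900−62.7900) = -0.4850. V = [p*·11.6889 + (1−p*)·46.9999]/1.19 = 20.9500. B = V − Δ·S = 65.0888.
Root portfolio cost Δ·91+B reproduces V0=20.9500.

(0,0): Delta=-0.4850 Bond=65.0888
(1,0): Delta=-1.0000 Bond=109.7899
(1,1): Delta=-0.3420 Bond=58.0551
V0=20.9500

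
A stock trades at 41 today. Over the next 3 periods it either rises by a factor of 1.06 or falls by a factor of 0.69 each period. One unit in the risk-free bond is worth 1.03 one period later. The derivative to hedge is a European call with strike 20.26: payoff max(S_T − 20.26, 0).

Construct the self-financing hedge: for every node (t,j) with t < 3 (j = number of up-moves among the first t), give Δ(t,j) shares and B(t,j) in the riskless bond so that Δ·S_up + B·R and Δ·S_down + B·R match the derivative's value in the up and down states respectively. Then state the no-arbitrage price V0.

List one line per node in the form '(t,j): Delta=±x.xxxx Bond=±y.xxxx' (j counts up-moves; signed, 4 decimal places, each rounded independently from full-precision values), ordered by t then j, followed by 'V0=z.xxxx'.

(0,0): Delta=0.9972 Bond=-18.4237
(1,0): Delta=0.9489 Bond=-17.6101
(1,1): Delta=1.0000 Bond=-19.0970
(2,0): Delta=0.0597 Bond=-0.7809
(2,1): Delta=1.0000 Bond=-19.6699
(2,2): Delta=1.0000 Bond=-19.6699
V0=22.4625

Since d<R<u, set p* = (R−d)/(u−d) = 0.9189; price each node as the discounted p*-expectation of its children.
Terminal payoffs: V(3,0)=0.0000, V(3,1)=0.4313, V(3,2)=11.5266, V(3,3)=28.5717
Node (2,0) S=19.5201: V=(p*·0.4313+(1−p*)·0.0000)/1.03=0.3848; Δ=(0.4313−0.0000)/(20.6913−13.4689)=0.0597; B=V−Δ·S=-0.7809
Node (2,1) S=29.9874: V=(p*·11.5266+(1−p*)·0.4313)/1.03=10.3175; Δ=(11.5266−0.4313)/(31.7866−20.6913)=1.0000; B=V−Δ·S=-19.6699
Node (2,2) S=46.0676: V=(p*·28.5717+(1−p*)·11.5266)/1.03=26.3977; Δ=(28.5717−11.5266)/(48.8317−31.7866)=1.0000; B=V−Δ·S=-19.6699
Node (1,0) S=28.2900: V=(p*·10.3175+(1−p*)·0.3848)/1.03=9.2351; Δ=(10.3175−0.3848)/(29.9874−19.5201)=0.9489; B=V−Δ·S=-17.6101
Node (1,1) S=43.4600: V=(p*·26.3977+(1−p*)·10.3175)/1.03=24.3630; Δ=(26.3977−10.3175)/(46.0676−29.9874)=1.0000; B=V−Δ·S=-19.0970
Node (0,0) S=41.0000: V=(p*·24.3630+(1−p*)·9.2351)/1.03=22.4625; Δ=(24.3630−9.2351)/(43.4600−28.2900)=0.9972; B=V−Δ·S=-18.4237
Each (Δ,B) replicates both successor values, so the strategy is self-financing and V0 is arbitrage-free.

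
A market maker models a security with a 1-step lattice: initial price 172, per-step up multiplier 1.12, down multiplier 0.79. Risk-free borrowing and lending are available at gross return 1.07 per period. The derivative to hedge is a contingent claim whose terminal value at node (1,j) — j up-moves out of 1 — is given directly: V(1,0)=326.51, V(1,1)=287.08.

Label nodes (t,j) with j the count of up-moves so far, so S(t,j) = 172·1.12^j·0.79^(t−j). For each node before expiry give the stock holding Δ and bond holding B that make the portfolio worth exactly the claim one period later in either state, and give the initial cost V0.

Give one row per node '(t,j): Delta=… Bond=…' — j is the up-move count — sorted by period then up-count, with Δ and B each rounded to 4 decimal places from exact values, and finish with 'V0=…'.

(0,0): Delta=-0.6947 Bond=393.3673
V0=273.8825

Since d<R<u, set p* = (R−d)/(u−d) = 0.8485; price each node as the discounted p*-expectation of its children.
At expiry t=1: V(1,0)=326.5100, V(1,1)=287.0800
  t=0,j=0: stock 172.0000 → up 192.6400 (V=287.0800), down 135.8800 (V=326.5100). Price 273.8825; hedge Δ=-0.6947, bond B=393.3673.
The time-0 hedge costs 273.8825, which is the no-arbitrage price.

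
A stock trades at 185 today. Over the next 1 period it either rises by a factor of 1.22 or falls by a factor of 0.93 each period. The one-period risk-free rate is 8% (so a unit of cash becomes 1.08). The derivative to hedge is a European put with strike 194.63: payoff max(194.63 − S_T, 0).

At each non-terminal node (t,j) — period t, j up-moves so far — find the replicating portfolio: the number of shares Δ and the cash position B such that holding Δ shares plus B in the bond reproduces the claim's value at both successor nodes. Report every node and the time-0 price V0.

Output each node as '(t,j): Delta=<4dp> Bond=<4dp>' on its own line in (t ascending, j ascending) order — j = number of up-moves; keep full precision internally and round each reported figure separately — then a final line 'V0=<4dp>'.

(0,0): Delta=-0.4209 Bond=87.9553
V0=10.0932

Risk-neutral probability p* = (R−d)/(u−d) = (1.08−0.93)/(1.22−0.93) = 0.5172.
Payoff layer (t=1): V(1,0)=22.5800, V(1,1)=0.0000
  t=0,j=0: stock 185.0000 → up 225.7000 (V=0.0000), down 172.0500 (V=22.5800). Price 10.0932; hedge Δ=-0.4209, bond B=87.9553.
Root portfolio cost Δ·185+B reproduces V0=10.0932.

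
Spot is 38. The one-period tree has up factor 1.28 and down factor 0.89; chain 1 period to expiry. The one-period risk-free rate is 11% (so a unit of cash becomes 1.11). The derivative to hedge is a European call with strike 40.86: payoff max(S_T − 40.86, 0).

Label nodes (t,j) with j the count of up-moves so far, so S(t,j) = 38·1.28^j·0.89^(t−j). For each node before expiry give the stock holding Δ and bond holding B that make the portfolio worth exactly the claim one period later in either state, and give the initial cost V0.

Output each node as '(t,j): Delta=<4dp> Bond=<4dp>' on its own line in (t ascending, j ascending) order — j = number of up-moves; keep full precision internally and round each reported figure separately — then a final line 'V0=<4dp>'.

(0,0): Delta=0.5250 Bond=-15.9949
V0=3.9538

No-arbitrage ⇒ martingale measure with p* = (R−d)/(u−d) = 0.5641.
At expiry t=1: V(1,0)=0.0000, V(1,1)=7.7800
Node (0,0) S=38.0000: V=(p*·7.7800+(1−p*)·0.0000)/1.11=3.9538; Δ=(7.7800−0.0000)/(48.6400−33.8200)=0.5250; B=V−Δ·S=-15.9949
Root portfolio cost Δ·38+B reproduces V0=3.9538.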